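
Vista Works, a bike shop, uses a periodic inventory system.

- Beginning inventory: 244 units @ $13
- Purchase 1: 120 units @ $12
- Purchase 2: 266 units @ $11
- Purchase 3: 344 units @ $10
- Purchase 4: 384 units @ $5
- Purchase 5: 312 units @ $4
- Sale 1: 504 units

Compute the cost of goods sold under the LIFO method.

Sale 1 (504) [LIFO — newest first]: 312 @ $4 + 192 @ $5 = $2,208
Ending inventory: 244 @ $13 + 120 @ $12 + 266 @ $11 + 344 @ $10 + 192 @ $5 = $11,938

COGS = $2,208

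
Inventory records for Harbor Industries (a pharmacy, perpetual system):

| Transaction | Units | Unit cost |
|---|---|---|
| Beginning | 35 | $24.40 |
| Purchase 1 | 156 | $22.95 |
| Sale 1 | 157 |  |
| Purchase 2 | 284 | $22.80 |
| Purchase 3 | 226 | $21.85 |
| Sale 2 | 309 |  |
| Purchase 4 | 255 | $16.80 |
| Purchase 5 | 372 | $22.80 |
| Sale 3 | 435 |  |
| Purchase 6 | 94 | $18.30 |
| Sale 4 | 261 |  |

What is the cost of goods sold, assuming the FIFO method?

Sale 1 (157) [FIFO — oldest first]: 35 @ $24.40 + 122 @ $22.95 = $3,653.90
Sale 2 (309) [FIFO — oldest first]: 34 @ $22.95 + 275 @ $22.80 = $7,050.30
Sale 3 (435) [FIFO — oldest first]: 9 @ $22.80 + 226 @ $21.85 + 200 @ $16.80 = $8,503.30
Sale 4 (261) [FIFO — oldest first]: 55 @ $16.80 + 206 @ $22.80 = $5,620.80
Total COGS = $3,653.90 + $7,050.30 + $8,503.30 + $5,620.80 = $24,828.30
Ending inventory: 166 @ $22.80 + 94 @ $18.30 = $5,505.00

COGS = $24,828.30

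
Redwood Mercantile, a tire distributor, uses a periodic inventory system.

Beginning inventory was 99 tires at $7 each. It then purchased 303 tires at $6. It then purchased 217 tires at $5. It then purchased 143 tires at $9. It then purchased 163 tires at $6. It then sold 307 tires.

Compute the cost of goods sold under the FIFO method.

COGS = $1,941

Sale 1 (307) [FIFO — oldest first]: 99 @ $7 + 208 @ $6 = $1,941
Ending inventory: 95 @ $6 + 217 @ $5 + 143 @ $9 + 163 @ $6 = $3,920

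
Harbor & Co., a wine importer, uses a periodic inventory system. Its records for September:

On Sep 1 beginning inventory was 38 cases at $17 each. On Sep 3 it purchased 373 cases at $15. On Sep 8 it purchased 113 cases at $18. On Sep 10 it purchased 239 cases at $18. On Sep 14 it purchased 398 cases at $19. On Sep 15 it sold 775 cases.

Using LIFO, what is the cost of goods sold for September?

COGS = $14,273

Sep 15, 775 sold [LIFO — newest first]: 398 @ $19 + 239 @ $18 + 113 @ $18 + 25 @ $15 = $14,273
Ending inventory: 38 @ $17 + 348 @ $15 = $5,866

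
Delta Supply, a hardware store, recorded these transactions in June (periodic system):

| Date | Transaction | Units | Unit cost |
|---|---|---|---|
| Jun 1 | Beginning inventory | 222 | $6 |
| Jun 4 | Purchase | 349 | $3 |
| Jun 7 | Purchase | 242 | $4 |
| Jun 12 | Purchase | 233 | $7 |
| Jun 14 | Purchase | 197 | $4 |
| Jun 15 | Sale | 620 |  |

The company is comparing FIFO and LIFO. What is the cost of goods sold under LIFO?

FIFO COGS: 222 @ $6 + 349 @ $3 + 49 @ $4 = $2,575
LIFO COGS: 197 @ $4 + 233 @ $7 + 190 @ $4 = $3,179

COGS = $3,179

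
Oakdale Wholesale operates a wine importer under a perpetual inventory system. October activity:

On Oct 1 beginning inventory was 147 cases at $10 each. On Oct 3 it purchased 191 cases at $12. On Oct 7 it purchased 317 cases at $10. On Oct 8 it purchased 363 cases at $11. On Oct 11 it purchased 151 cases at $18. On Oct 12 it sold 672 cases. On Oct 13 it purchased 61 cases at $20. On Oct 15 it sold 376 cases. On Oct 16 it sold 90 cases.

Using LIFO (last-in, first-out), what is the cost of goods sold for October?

COGS = $13,943

Oct 12, 672 sold [LIFO — newest first]: 151 @ $18 + 363 @ $11 + 158 @ $10 = $8,291
Oct 15, 376 sold [LIFO — newest first]: 61 @ $20 + 159 @ $10 + 156 @ $12 = $4,682
Oct 16, 90 sold [LIFO — newest first]: 35 @ $12 + 55 @ $10 = $970
Total COGS = $8,291 + $4,682 + $970 = $13,943
Ending inventory: 92 @ $10 = $920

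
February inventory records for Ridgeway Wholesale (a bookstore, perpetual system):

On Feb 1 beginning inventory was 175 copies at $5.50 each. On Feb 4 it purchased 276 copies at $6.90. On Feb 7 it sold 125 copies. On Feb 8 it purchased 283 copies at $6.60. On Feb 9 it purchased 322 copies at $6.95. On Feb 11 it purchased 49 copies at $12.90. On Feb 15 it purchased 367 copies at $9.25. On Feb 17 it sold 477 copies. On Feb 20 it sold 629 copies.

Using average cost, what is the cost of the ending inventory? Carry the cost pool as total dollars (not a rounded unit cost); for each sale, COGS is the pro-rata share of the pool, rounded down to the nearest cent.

Ending inventory = $1,825.82

After Feb 1: 175 on hand, pool $962.50 (≈ $5.5000 each)
After Feb 4: 451 on hand, pool $2,866.90 (≈ $6.3568 each)
Feb 7, sell 125: 125/451 × $2,866.90 → $794.59
After Feb 8: 609 on hand, pool $3,940.11 (≈ $6.4698 each)
After Feb 9: 931 on hand, pool $6,178.01 (≈ $6.6359 each)
After Feb 11: 980 on hand, pool $6,810.11 (≈ $6.9491 each)
After Feb 15: 1347 on hand, pool $10,204.86 (≈ $7.5760 each)
Feb 17, sell 477: 477/1347 × $10,204.86 → $3,613.74
Feb 20, sell 629: 629/870 × $6,591.12 → $4,765.30
Total COGS = $794.59 + $3,613.74 + $4,765.30 = $9,173.63
Ending inventory (cost pool remaining) = $1,825.82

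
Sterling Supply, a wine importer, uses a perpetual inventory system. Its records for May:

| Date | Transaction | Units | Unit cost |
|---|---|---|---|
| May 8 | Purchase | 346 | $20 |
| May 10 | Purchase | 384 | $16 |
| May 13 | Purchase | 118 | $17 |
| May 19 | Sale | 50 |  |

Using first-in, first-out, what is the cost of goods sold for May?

COGS = $1,000

May 19, 50 sold [FIFO — oldest first]: 50 @ $20 = $1,000
Ending inventory: 296 @ $20 + 384 @ $16 + 118 @ $17 = $14,070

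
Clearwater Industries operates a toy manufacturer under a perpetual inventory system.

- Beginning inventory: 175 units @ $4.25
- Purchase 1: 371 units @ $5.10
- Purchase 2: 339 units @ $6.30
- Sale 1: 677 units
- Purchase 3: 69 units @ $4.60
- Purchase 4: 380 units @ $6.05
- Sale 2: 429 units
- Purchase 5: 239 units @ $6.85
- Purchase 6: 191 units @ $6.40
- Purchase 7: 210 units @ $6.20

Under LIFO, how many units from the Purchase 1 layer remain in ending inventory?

33

Sale 1 (677) [LIFO — newest first]: 339 @ $6.30 + 338 @ $5.10 = $3,859.50
Sale 2 (429) [LIFO — newest first]: 380 @ $6.05 + 49 @ $4.60 = $2,524.40
Total COGS = $3,859.50 + $2,524.40 = $6,383.90
Ending inventory: 175 @ $4.25 + 33 @ $5.10 + 20 @ $4.60 + 239 @ $6.85 + 191 @ $6.40 + 210 @ $6.20 = $5,165.60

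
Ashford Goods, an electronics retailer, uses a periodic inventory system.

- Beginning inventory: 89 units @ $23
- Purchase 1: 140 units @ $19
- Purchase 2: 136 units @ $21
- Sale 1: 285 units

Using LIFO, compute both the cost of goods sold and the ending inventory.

Sale 1 (285) [LIFO — newest first]: 136 @ $21 + 140 @ $19 + 9 @ $23 = $5,723
Ending inventory: 80 @ $23 = $1,840

COGS = $5,723; ending inventory = $1,840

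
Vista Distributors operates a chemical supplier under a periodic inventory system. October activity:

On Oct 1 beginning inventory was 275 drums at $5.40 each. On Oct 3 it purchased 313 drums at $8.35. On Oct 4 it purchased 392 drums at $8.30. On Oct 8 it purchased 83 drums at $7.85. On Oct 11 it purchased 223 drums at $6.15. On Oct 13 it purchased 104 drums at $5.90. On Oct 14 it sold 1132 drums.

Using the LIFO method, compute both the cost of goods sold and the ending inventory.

Oct 14, 1132 sold [LIFO — newest first]: 104 @ $5.90 + 223 @ $6.15 + 83 @ $7.85 + 392 @ $8.30 + 313 @ $8.35 + 17 @ $5.40 = $8,595.55
Ending inventory: 258 @ $5.40 = $1,393.20
Check: goods available $9,988.75 = COGS $8,595.55 + ending $1,393.20

COGS = $8,595.55; ending inventory = $1,393.20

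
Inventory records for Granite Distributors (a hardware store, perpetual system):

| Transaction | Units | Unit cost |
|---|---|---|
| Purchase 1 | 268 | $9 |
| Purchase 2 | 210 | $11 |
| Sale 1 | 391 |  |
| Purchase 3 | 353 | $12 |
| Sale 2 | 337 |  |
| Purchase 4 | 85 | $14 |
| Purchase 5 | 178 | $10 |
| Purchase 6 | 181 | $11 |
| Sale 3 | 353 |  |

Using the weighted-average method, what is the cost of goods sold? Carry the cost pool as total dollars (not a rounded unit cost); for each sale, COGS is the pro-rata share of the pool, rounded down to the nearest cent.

After Purchase 1: 268 on hand, pool $2,412.00 (≈ $9.0000 each)
After Purchase 2: 478 on hand, pool $4,722.00 (≈ $9.8787 each)
Sale 1, sell 391: 391/478 × $4,722.00 → $3,862.55
After Purchase 3: 440 on hand, pool $5,095.45 (≈ $11.5806 each)
Sale 2, sell 337: 337/440 × $5,095.45 → $3,902.65
After Purchase 4: 188 on hand, pool $2,382.80 (≈ $12.6745 each)
After Purchase 5: 366 on hand, pool $4,162.80 (≈ $11.3738 each)
After Purchase 6: 547 on hand, pool $6,153.80 (≈ $11.2501 each)
Sale 3, sell 353: 353/547 × $6,153.80 → $3,971.28
Total COGS = $3,862.55 + $3,902.65 + $3,971.28 = $11,736.48
Ending inventory (cost pool remaining) = $2,182.52

COGS = $11,736.48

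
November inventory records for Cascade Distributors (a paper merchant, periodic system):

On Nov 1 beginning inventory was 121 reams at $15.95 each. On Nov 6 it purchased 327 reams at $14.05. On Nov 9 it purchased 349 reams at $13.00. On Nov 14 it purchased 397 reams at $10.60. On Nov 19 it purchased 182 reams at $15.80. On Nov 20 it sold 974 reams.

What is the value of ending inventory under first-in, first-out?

Nov 20, 974 sold [FIFO — oldest first]: 121 @ $15.95 + 327 @ $14.05 + 349 @ $13.00 + 177 @ $10.60 = $12,937.50
Ending inventory: 220 @ $10.60 + 182 @ $15.80 = $5,207.60

Ending inventory = $5,207.60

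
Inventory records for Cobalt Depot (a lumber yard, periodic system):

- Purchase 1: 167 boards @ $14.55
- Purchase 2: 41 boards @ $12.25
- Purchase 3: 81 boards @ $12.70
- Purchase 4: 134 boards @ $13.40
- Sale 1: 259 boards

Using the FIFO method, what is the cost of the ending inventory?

Ending inventory = $2,176.60

Sale 1 (259) [FIFO — oldest first]: 167 @ $14.55 + 41 @ $12.25 + 51 @ $12.70 = $3,579.80
Ending inventory: 30 @ $12.70 + 134 @ $13.40 = $2,176.60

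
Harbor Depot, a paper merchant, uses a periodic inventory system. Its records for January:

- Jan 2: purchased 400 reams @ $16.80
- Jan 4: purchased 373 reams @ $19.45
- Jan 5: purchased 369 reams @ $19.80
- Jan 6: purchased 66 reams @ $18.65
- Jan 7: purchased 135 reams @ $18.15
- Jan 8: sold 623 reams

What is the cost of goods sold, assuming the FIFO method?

Jan 8, 623 sold [FIFO — oldest first]: 400 @ $16.80 + 223 @ $19.45 = $11,057.35
Ending inventory: 150 @ $19.45 + 369 @ $19.80 + 66 @ $18.65 + 135 @ $18.15 = $13,904.85

COGS = $11,057.35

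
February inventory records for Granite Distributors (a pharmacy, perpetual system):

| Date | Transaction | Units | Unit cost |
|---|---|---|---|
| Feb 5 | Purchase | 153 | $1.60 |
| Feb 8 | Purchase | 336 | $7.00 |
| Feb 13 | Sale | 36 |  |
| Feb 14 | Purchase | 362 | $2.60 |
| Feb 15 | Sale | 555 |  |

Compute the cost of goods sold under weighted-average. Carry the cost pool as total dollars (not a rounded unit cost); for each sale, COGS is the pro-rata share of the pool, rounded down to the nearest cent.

COGS = $2,470.29

After Feb 5: 153 on hand, pool $244.80 (≈ $1.6000 each)
After Feb 8: 489 on hand, pool $2,596.80 (≈ $5.3104 each)
Feb 13, sell 36: 36/489 × $2,596.80 → $191.17
After Feb 14: 815 on hand, pool $3,346.83 (≈ $4.1065 each)
Feb 15, sell 555: 555/815 × $3,346.83 → $2,279.12
Total COGS = $191.17 + $2,279.12 = $2,470.29
Ending inventory (cost pool remaining) = $1,067.71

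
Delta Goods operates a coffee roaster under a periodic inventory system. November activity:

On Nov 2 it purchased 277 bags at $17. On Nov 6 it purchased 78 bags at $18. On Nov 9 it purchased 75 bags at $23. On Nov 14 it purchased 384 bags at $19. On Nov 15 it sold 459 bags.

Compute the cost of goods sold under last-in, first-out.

Nov 15, 459 sold [LIFO — newest first]: 384 @ $19 + 75 @ $23 = $9,021
Ending inventory: 277 @ $17 + 78 @ $18 = $6,113

COGS = $9,021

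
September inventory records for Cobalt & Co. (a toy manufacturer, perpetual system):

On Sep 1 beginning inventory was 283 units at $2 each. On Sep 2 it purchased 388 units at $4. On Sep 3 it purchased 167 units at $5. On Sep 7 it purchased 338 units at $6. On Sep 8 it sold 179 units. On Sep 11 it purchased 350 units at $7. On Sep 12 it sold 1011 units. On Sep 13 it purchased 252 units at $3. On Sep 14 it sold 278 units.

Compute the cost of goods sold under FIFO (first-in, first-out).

COGS = $7,025

Sep 8, 179 sold [FIFO — oldest first]: 179 @ $2 = $358
Sep 12, 1011 sold [FIFO — oldest first]: 104 @ $2 + 388 @ $4 + 167 @ $5 + 338 @ $6 + 14 @ $7 = $4,721
Sep 14, 278 sold [FIFO — oldest first]: 278 @ $7 = $1,946
Total COGS = $358 + $4,721 + $1,946 = $7,025
Ending inventory: 58 @ $7 + 252 @ $3 = $1,162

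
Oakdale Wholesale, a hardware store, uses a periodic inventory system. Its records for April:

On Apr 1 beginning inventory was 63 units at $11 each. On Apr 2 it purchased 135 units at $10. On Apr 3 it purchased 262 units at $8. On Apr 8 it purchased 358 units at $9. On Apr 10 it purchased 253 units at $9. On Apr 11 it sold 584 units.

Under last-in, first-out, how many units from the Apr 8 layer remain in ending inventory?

27

Apr 11, 584 sold [LIFO — newest first]: 253 @ $9 + 331 @ $9 = $5,256
Ending inventory: 63 @ $11 + 135 @ $10 + 262 @ $8 + 27 @ $9 = $4,382
Check: goods available $9,638 = COGS $5,256 + ending $4,382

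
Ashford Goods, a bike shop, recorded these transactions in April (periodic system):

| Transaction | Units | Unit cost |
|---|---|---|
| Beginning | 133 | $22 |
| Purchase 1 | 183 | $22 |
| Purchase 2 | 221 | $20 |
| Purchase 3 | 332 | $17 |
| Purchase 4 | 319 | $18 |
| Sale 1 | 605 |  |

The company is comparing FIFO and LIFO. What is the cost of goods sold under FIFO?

COGS = $12,528

FIFO COGS: 133 @ $22 + 183 @ $22 + 221 @ $20 + 68 @ $17 = $12,528
LIFO COGS: 319 @ $18 + 286 @ $17 = $10,604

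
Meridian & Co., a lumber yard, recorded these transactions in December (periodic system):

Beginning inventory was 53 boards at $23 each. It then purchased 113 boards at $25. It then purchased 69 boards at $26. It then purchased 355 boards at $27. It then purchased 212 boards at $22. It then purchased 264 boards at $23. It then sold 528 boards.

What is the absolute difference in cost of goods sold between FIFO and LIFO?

FIFO COGS: 53 @ $23 + 113 @ $25 + 69 @ $26 + 293 @ $27 = $13,749
LIFO COGS: 264 @ $23 + 212 @ $22 + 52 @ $27 = $12,140
Difference = |$13,749 − $12,140| = $1,609

$1,609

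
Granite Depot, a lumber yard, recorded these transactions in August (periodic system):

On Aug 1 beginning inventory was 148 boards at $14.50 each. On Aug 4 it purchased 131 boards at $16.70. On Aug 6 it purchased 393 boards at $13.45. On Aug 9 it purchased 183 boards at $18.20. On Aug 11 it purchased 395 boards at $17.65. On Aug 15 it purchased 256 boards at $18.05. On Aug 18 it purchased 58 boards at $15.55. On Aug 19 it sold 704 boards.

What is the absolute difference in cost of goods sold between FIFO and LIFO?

FIFO COGS: 148 @ $14.50 + 131 @ $16.70 + 393 @ $13.45 + 32 @ $18.20 = $10,201.95
LIFO COGS: 58 @ $15.55 + 256 @ $18.05 + 390 @ $17.65 = $12,406.20
Difference = |$10,201.95 − $12,406.20| = $2,204.25

$2,204.25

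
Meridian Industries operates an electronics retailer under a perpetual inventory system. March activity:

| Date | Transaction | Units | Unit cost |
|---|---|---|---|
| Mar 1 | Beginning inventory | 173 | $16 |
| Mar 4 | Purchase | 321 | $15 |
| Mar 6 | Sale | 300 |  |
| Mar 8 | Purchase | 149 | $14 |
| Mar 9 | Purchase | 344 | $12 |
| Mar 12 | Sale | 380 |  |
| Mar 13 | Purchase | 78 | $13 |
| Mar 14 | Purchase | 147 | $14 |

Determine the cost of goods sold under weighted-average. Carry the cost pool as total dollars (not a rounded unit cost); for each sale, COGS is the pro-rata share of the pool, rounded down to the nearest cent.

COGS = $9,689.39

After Mar 1: 173 on hand, pool $2,768.00 (≈ $16.0000 each)
After Mar 4: 494 on hand, pool $7,583.00 (≈ $15.3502 each)
Mar 6, sell 300: 300/494 × $7,583.00 → $4,605.06
After Mar 8: 343 on hand, pool $5,063.94 (≈ $14.7637 each)
After Mar 9: 687 on hand, pool $9,191.94 (≈ $13.3798 each)
Mar 12, sell 380: 380/687 × $9,191.94 → $5,084.33
After Mar 13: 385 on hand, pool $5,121.61 (≈ $13.3029 each)
After Mar 14: 532 on hand, pool $7,179.61 (≈ $13.4955 each)
Total COGS = $4,605.06 + $5,084.33 = $9,689.39
Ending inventory (cost pool remaining) = $7,179.61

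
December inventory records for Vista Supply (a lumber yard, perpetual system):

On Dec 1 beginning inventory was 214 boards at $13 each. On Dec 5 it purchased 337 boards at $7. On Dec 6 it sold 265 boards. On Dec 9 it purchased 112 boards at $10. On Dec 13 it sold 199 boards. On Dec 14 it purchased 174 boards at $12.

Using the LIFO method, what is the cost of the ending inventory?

Ending inventory = $4,675

Dec 6, 265 sold [LIFO — newest first]: 265 @ $7 = $1,855
Dec 13, 199 sold [LIFO — newest first]: 112 @ $10 + 72 @ $7 + 15 @ $13 = $1,819
Total COGS = $1,855 + $1,819 = $3,674
Ending inventory: 199 @ $13 + 174 @ $12 = $4,675
Check: goods available $8,349 = COGS $3,674 + ending $4,675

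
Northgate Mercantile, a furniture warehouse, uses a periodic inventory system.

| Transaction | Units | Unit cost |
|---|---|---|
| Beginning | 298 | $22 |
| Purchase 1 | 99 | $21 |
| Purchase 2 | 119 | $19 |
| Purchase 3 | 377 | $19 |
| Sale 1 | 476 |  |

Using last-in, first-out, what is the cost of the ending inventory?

Sale 1 (476) [LIFO — newest first]: 377 @ $19 + 99 @ $19 = $9,044
Ending inventory: 298 @ $22 + 99 @ $21 + 20 @ $19 = $9,015

Ending inventory = $9,015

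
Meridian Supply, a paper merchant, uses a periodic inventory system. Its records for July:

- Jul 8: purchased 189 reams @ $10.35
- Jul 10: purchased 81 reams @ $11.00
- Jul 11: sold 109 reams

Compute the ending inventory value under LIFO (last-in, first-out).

Ending inventory = $1,666.35

Jul 11, 109 sold [LIFO — newest first]: 81 @ $11.00 + 28 @ $10.35 = $1,180.80
Ending inventory: 161 @ $10.35 = $1,666.35
Check: goods available $2,847.15 = COGS $1,180.80 + ending $1,666.35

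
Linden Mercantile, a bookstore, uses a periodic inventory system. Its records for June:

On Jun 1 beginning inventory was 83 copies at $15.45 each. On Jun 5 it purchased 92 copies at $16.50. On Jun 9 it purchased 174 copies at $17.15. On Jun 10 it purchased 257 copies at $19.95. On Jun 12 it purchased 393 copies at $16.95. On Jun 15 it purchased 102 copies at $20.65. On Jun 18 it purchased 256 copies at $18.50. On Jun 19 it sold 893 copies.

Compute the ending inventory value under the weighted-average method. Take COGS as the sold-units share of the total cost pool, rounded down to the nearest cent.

Jun 19, sell 893: 893/1357 × $24,415.25 → $16,066.92
Ending inventory (cost pool remaining) = $8,348.33
Check: goods available $24,415.25 = COGS $16,066.92 + ending $8,348.33

Ending inventory = $8,348.33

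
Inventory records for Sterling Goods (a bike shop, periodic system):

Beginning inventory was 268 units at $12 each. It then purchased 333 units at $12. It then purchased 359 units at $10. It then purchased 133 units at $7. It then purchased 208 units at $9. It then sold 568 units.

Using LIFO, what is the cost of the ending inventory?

Sale 1 (568) [LIFO — newest first]: 208 @ $9 + 133 @ $7 + 227 @ $10 = $5,073
Ending inventory: 268 @ $12 + 333 @ $12 + 132 @ $10 = $8,532

Ending inventory = $8,532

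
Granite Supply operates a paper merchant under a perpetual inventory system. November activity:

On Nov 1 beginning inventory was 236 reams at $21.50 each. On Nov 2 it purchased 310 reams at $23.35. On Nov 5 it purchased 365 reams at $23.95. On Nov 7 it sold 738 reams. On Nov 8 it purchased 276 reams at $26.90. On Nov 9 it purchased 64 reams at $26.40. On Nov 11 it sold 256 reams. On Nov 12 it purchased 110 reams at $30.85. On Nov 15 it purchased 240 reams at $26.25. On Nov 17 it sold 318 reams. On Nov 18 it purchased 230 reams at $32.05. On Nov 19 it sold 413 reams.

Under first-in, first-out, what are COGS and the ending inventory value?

Nov 7, 738 sold [FIFO — oldest first]: 236 @ $21.50 + 310 @ $23.35 + 192 @ $23.95 = $16,910.90
Nov 11, 256 sold [FIFO — oldest first]: 173 @ $23.95 + 83 @ $26.90 = $6,376.05
Nov 17, 318 sold [FIFO — oldest first]: 193 @ $26.90 + 64 @ $26.40 + 61 @ $30.85 = $8,763.15
Nov 19, 413 sold [FIFO — oldest first]: 49 @ $30.85 + 240 @ $26.25 + 124 @ $32.05 = $11,785.85
Total COGS = $16,910.90 + $6,376.05 + $8,763.15 + $11,785.85 = $43,835.95
Ending inventory: 106 @ $32.05 = $3,397.30
Check: goods available $47,233.25 = COGS $43,835.95 + ending $3,397.30

COGS = $43,835.95; ending inventory = $3,397.30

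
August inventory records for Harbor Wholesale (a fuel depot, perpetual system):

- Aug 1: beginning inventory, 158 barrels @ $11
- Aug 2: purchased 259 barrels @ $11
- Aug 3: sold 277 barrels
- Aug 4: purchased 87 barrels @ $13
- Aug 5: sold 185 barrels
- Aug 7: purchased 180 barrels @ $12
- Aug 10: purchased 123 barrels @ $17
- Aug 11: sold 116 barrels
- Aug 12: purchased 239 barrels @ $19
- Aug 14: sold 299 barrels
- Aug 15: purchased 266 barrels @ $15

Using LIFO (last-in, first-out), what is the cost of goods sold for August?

COGS = $12,524

Aug 3, 277 sold [LIFO — newest first]: 259 @ $11 + 18 @ $11 = $3,047
Aug 5, 185 sold [LIFO — newest first]: 87 @ $13 + 98 @ $11 = $2,209
Aug 11, 116 sold [LIFO — newest first]: 116 @ $17 = $1,972
Aug 14, 299 sold [LIFO — newest first]: 239 @ $19 + 7 @ $17 + 53 @ $12 = $5,296
Total COGS = $3,047 + $2,209 + $1,972 + $5,296 = $12,524
Ending inventory: 42 @ $11 + 127 @ $12 + 266 @ $15 = $5,976
Check: goods available $18,500 = COGS $12,524 + ending $5,976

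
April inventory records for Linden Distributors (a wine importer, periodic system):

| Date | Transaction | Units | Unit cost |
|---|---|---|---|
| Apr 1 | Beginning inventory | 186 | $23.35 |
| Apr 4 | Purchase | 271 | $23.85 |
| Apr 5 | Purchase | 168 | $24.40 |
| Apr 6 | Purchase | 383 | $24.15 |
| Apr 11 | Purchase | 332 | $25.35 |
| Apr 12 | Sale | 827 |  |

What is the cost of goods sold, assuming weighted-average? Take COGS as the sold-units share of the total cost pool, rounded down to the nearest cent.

COGS = $20,101.83

Apr 12, sell 827: 827/1340 × $32,571.30 → $20,101.83
Ending inventory (cost pool remaining) = $12,469.47
Check: goods available $32,571.30 = COGS $20,101.83 + ending $12,469.47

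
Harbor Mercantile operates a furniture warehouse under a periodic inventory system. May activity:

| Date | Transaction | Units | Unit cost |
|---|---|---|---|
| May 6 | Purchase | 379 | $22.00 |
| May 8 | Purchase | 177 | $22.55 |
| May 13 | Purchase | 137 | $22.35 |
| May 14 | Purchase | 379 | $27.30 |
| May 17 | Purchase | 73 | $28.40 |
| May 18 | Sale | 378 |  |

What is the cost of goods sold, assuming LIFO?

May 18, 378 sold [LIFO — newest first]: 73 @ $28.40 + 305 @ $27.30 = $10,399.70
Ending inventory: 379 @ $22.00 + 177 @ $22.55 + 137 @ $22.35 + 74 @ $27.30 = $17,411.50
Check: goods available $27,811.20 = COGS $10,399.70 + ending $17,411.50

COGS = $10,399.70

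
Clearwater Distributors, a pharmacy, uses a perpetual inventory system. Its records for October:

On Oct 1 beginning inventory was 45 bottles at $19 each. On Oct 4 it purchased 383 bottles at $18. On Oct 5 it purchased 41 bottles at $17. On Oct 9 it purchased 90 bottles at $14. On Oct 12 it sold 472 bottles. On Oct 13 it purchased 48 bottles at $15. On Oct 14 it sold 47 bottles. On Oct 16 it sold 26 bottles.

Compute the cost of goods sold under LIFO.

COGS = $9,265

Oct 12, 472 sold [LIFO — newest first]: 90 @ $14 + 41 @ $17 + 341 @ $18 = $8,095
Oct 14, 47 sold [LIFO — newest first]: 47 @ $15 = $705
Oct 16, 26 sold [LIFO — newest first]: 1 @ $15 + 25 @ $18 = $465
Total COGS = $8,095 + $705 + $465 = $9,265
Ending inventory: 45 @ $19 + 17 @ $18 = $1,161
Check: goods available $10,426 = COGS $9,265 + ending $1,161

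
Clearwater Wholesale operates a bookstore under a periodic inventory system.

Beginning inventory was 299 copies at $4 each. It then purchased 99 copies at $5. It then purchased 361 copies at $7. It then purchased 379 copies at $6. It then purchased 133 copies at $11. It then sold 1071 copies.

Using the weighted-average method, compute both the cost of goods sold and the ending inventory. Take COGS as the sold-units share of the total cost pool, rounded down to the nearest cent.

COGS = $6,703.22; ending inventory = $1,251.78

Sale 1, sell 1071: 1071/1271 × $7,955.00 → $6,703.22
Ending inventory (cost pool remaining) = $1,251.78
Check: goods available $7,955.00 = COGS $6,703.22 + ending $1,251.78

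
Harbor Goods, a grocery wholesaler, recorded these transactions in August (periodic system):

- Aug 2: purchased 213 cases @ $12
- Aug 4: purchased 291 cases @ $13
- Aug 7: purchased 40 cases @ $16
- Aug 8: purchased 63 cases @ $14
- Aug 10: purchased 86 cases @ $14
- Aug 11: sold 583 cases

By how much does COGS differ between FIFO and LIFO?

FIFO COGS: 213 @ $12 + 291 @ $13 + 40 @ $16 + 39 @ $14 = $7,525
LIFO COGS: 86 @ $14 + 63 @ $14 + 40 @ $16 + 291 @ $13 + 103 @ $12 = $7,745
Difference = |$7,525 − $7,745| = $220

$220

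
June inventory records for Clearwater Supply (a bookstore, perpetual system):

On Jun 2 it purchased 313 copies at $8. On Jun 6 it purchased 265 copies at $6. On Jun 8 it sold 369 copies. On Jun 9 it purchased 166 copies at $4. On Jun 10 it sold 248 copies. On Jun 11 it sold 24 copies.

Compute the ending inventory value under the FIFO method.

Ending inventory = $412

Jun 8, 369 sold [FIFO — oldest first]: 313 @ $8 + 56 @ $6 = $2,840
Jun 10, 248 sold [FIFO — oldest first]: 209 @ $6 + 39 @ $4 = $1,410
Jun 11, 24 sold [FIFO — oldest first]: 24 @ $4 = $96
Total COGS = $2,840 + $1,410 + $96 = $4,346
Ending inventory: 103 @ $4 = $412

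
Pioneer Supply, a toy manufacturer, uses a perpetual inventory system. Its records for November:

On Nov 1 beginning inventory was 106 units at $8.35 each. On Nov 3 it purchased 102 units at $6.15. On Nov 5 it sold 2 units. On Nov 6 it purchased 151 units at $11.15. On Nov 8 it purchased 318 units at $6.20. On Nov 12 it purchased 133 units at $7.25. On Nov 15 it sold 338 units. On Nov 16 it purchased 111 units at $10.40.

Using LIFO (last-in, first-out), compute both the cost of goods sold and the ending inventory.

Nov 5, 2 sold [LIFO — newest first]: 2 @ $6.15 = $12.30
Nov 15, 338 sold [LIFO — newest first]: 133 @ $7.25 + 205 @ $6.20 = $2,235.25
Total COGS = $12.30 + $2,235.25 = $2,247.55
Ending inventory: 106 @ $8.35 + 100 @ $6.15 + 151 @ $11.15 + 113 @ $6.20 + 111 @ $10.40 = $5,038.75
Check: goods available $7,286.30 = COGS $2,247.55 + ending $5,038.75

COGS = $2,247.55; ending inventory = $5,038.75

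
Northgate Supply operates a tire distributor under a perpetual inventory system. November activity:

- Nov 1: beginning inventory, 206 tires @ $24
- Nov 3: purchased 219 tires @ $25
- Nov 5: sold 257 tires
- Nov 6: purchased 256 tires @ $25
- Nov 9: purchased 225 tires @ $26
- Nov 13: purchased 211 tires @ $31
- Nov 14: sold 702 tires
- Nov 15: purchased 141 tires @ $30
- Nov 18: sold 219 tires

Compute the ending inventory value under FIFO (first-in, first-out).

Nov 5, 257 sold [FIFO — oldest first]: 206 @ $24 + 51 @ $25 = $6,219
Nov 14, 702 sold [FIFO — oldest first]: 168 @ $25 + 256 @ $25 + 225 @ $26 + 53 @ $31 = $18,093
Nov 18, 219 sold [FIFO — oldest first]: 158 @ $31 + 61 @ $30 = $6,728
Total COGS = $6,219 + $18,093 + $6,728 = $31,040
Ending inventory: 80 @ $30 = $2,400

Ending inventory = $2,400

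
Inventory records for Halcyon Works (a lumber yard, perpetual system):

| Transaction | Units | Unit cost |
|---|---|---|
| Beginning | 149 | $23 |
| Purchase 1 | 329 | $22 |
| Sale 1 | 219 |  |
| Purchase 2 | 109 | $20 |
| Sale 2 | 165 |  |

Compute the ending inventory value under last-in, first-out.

Sale 1 (219) [LIFO — newest first]: 219 @ $22 = $4,818
Sale 2 (165) [LIFO — newest first]: 109 @ $20 + 56 @ $22 = $3,412
Total COGS = $4,818 + $3,412 = $8,230
Ending inventory: 149 @ $23 + 54 @ $22 = $4,615

Ending inventory = $4,615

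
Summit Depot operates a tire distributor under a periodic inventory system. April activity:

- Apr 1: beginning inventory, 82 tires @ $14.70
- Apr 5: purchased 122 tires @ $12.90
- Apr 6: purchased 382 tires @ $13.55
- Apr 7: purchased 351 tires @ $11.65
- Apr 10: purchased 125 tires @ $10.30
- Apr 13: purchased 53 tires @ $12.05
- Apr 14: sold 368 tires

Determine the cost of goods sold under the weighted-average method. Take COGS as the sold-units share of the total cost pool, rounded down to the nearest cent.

COGS = $4,610.92

Apr 14, sell 368: 368/1115 × $13,970.60 → $4,610.92
Ending inventory (cost pool remaining) = $9,359.68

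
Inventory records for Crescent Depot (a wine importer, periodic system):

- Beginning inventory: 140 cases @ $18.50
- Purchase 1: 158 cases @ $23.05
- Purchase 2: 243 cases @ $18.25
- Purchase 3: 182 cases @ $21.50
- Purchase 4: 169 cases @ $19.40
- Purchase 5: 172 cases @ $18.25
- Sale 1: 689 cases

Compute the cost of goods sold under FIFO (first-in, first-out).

COGS = $13,848.65

Sale 1 (689) [FIFO — oldest first]: 140 @ $18.50 + 158 @ $23.05 + 243 @ $18.25 + 148 @ $21.50 = $13,848.65
Ending inventory: 34 @ $21.50 + 169 @ $19.40 + 172 @ $18.25 = $7,148.60
Check: goods available $20,997.25 = COGS $13,848.65 + ending $7,148.60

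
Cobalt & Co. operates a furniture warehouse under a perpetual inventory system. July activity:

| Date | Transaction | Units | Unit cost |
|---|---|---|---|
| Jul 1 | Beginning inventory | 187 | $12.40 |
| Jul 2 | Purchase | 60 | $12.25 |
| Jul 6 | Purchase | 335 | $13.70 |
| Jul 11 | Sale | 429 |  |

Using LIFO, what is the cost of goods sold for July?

Jul 11, 429 sold [LIFO — newest first]: 335 @ $13.70 + 60 @ $12.25 + 34 @ $12.40 = $5,746.10
Ending inventory: 153 @ $12.40 = $1,897.20

COGS = $5,746.10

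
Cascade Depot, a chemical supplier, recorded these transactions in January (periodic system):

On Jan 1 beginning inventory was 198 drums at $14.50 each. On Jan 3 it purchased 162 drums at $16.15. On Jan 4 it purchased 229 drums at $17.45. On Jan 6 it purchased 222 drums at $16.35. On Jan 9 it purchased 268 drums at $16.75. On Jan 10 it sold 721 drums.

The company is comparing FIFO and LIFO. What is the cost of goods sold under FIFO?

FIFO COGS: 198 @ $14.50 + 162 @ $16.15 + 229 @ $17.45 + 132 @ $16.35 = $11,641.55
LIFO COGS: 268 @ $16.75 + 222 @ $16.35 + 229 @ $17.45 + 2 @ $16.15 = $12,147.05

COGS = $11,641.55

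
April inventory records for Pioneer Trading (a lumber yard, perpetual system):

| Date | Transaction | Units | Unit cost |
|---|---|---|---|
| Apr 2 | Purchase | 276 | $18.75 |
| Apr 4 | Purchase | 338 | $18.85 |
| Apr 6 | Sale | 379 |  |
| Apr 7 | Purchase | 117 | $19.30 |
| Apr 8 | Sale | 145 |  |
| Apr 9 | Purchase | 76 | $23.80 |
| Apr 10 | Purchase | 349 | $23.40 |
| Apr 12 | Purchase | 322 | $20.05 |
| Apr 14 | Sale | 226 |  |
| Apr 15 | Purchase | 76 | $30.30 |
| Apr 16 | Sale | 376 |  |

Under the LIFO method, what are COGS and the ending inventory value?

Apr 6, 379 sold [LIFO — newest first]: 338 @ $18.85 + 41 @ $18.75 = $7,140.05
Apr 8, 145 sold [LIFO — newest first]: 117 @ $19.30 + 28 @ $18.75 = $2,783.10
Apr 14, 226 sold [LIFO — newest first]: 226 @ $20.05 = $4,531.30
Apr 16, 376 sold [LIFO — newest first]: 76 @ $30.30 + 96 @ $20.05 + 204 @ $23.40 = $9,001.20
Total COGS = $7,140.05 + $2,783.10 + $4,531.30 + $9,001.20 = $23,455.65
Ending inventory: 207 @ $18.75 + 76 @ $23.80 + 145 @ $23.40 = $9,083.05

COGS = $23,455.65; ending inventory = $9,083.05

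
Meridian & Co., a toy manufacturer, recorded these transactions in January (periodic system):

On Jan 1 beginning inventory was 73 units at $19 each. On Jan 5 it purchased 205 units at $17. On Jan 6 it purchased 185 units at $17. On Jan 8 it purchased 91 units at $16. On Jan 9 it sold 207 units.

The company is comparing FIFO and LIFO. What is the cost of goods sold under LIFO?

FIFO COGS: 73 @ $19 + 134 @ $17 = $3,665
LIFO COGS: 91 @ $16 + 116 @ $17 = $3,428

COGS = $3,428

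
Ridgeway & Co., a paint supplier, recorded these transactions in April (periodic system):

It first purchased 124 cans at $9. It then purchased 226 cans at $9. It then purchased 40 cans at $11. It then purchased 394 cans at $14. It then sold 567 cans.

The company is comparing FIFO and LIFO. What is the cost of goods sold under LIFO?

FIFO COGS: 124 @ $9 + 226 @ $9 + 40 @ $11 + 177 @ $14 = $6,068
LIFO COGS: 394 @ $14 + 40 @ $11 + 133 @ $9 = $7,153

COGS = $7,153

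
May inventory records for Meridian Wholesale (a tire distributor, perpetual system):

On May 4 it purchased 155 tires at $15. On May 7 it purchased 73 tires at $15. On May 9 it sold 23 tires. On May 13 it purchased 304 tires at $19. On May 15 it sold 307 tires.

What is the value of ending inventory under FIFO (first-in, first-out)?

May 9, 23 sold [FIFO — oldest first]: 23 @ $15 = $345
May 15, 307 sold [FIFO — oldest first]: 132 @ $15 + 73 @ $15 + 102 @ $19 = $5,013
Total COGS = $345 + $5,013 = $5,358
Ending inventory: 202 @ $19 = $3,838

Ending inventory = $3,838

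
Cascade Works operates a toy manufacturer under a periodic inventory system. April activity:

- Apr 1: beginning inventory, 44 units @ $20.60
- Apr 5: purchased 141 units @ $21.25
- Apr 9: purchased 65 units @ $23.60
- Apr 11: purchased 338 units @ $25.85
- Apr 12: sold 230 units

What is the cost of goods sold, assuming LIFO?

COGS = $5,945.50

Apr 12, 230 sold [LIFO — newest first]: 230 @ $25.85 = $5,945.50
Ending inventory: 44 @ $20.60 + 141 @ $21.25 + 65 @ $23.60 + 108 @ $25.85 = $8,228.45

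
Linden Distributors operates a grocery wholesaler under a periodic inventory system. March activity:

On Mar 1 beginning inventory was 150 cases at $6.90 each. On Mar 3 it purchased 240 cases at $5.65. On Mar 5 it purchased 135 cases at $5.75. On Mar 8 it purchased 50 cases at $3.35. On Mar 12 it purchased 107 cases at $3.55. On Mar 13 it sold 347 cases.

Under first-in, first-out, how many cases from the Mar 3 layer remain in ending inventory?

Mar 13, 347 sold [FIFO — oldest first]: 150 @ $6.90 + 197 @ $5.65 = $2,148.05
Ending inventory: 43 @ $5.65 + 135 @ $5.75 + 50 @ $3.35 + 107 @ $3.55 = $1,566.55

43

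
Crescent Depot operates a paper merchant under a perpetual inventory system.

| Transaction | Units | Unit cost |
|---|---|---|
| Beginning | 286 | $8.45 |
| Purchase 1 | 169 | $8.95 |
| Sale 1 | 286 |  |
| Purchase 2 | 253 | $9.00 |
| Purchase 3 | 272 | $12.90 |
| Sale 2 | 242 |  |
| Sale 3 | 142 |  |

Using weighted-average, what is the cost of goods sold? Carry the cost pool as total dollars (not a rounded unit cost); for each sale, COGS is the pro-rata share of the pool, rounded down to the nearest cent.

COGS = $6,478.69

After Beginning: 286 on hand, pool $2,416.70 (≈ $8.4500 each)
After Purchase 1: 455 on hand, pool $3,929.25 (≈ $8.6357 each)
Sale 1, sell 286: 286/455 × $3,929.25 → $2,469.81
After Purchase 2: 422 on hand, pool $3,736.44 (≈ $8.8541 each)
After Purchase 3: 694 on hand, pool $7,245.24 (≈ $10.4398 each)
Sale 2, sell 242: 242/694 × $7,245.24 → $2,526.43
Sale 3, sell 142: 142/452 × $4,718.81 → $1,482.45
Total COGS = $2,469.81 + $2,526.43 + $1,482.45 = $6,478.69
Ending inventory (cost pool remaining) = $3,236.36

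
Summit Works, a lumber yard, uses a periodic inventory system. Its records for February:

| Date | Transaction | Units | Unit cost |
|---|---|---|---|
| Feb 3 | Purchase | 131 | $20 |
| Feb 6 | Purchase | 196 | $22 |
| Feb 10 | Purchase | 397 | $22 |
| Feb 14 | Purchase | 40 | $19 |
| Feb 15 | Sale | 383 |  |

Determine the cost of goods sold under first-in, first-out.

COGS = $8,164

Feb 15, 383 sold [FIFO — oldest first]: 131 @ $20 + 196 @ $22 + 56 @ $22 = $8,164
Ending inventory: 341 @ $22 + 40 @ $19 = $8,262
Check: goods available $16,426 = COGS $8,164 + ending $8,262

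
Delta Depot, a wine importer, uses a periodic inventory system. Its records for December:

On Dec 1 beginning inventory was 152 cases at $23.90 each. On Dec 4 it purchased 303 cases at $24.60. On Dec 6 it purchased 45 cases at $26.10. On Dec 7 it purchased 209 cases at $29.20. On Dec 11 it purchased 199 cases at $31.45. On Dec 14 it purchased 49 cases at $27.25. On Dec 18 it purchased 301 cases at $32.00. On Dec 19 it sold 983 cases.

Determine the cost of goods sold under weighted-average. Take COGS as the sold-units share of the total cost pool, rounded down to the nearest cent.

COGS = $27,809.75

Dec 19, sell 983: 983/1258 × $35,589.70 → $27,809.75
Ending inventory (cost pool remaining) = $7,779.95
Check: goods available $35,589.70 = COGS $27,809.75 + ending $7,779.95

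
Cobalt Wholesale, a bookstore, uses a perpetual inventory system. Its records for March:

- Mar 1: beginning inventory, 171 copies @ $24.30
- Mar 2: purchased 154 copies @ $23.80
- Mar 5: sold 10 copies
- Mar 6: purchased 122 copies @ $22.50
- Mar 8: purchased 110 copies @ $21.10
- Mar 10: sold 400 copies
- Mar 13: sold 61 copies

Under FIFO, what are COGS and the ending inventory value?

Mar 5, 10 sold [FIFO — oldest first]: 10 @ $24.30 = $243.00
Mar 10, 400 sold [FIFO — oldest first]: 161 @ $24.30 + 154 @ $23.80 + 85 @ $22.50 = $9,490.00
Mar 13, 61 sold [FIFO — oldest first]: 37 @ $22.50 + 24 @ $21.10 = $1,338.90
Total COGS = $243.00 + $9,490.00 + $1,338.90 = $11,071.90
Ending inventory: 86 @ $21.10 = $1,814.60

COGS = $11,071.90; ending inventory = $1,814.60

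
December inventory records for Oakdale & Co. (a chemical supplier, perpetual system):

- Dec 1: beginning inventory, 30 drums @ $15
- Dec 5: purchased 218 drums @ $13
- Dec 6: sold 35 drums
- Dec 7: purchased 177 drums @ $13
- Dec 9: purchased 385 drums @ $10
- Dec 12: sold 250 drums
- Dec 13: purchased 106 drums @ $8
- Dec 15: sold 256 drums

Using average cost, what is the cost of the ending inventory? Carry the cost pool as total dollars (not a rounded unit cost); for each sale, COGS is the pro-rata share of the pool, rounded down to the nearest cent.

After Dec 1: 30 on hand, pool $450.00 (≈ $15.0000 each)
After Dec 5: 248 on hand, pool $3,284.00 (≈ $13.2419 each)
Dec 6, sell 35: 35/248 × $3,284.00 → $463.46
After Dec 7: 390 on hand, pool $5,121.54 (≈ $13.1322 each)
After Dec 9: 775 on hand, pool $8,971.54 (≈ $11.5762 each)
Dec 12, sell 250: 250/775 × $8,971.54 → $2,894.04
After Dec 13: 631 on hand, pool $6,925.50 (≈ $10.9754 each)
Dec 15, sell 256: 256/631 × $6,925.50 → $2,809.71
Total COGS = $463.46 + $2,894.04 + $2,809.71 = $6,167.21
Ending inventory (cost pool remaining) = $4,115.79

Ending inventory = $4,115.79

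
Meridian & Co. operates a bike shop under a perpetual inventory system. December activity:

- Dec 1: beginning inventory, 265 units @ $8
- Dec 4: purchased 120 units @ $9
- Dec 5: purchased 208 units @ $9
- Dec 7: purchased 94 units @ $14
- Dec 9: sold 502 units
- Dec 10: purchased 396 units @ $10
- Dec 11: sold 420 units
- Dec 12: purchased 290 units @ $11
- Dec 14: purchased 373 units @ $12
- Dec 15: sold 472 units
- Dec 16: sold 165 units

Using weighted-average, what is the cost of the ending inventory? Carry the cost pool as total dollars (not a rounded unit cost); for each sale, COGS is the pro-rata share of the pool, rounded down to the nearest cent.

Ending inventory = $2,096.96

After Dec 1: 265 on hand, pool $2,120.00 (≈ $8.0000 each)
After Dec 4: 385 on hand, pool $3,200.00 (≈ $8.3117 each)
After Dec 5: 593 on hand, pool $5,072.00 (≈ $8.5531 each)
After Dec 7: 687 on hand, pool $6,388.00 (≈ $9.2984 each)
Dec 9, sell 502: 502/687 × $6,388.00 → $4,667.79
After Dec 10: 581 on hand, pool $5,680.21 (≈ $9.7766 each)
Dec 11, sell 420: 420/581 × $5,680.21 → $4,106.17
After Dec 12: 451 on hand, pool $4,764.04 (≈ $10.5633 each)
After Dec 14: 824 on hand, pool $9,240.04 (≈ $11.2136 each)
Dec 15, sell 472: 472/824 × $9,240.04 → $5,292.83
Dec 16, sell 165: 165/352 × $3,947.21 → $1,850.25
Total COGS = $4,667.79 + $4,106.17 + $5,292.83 + $1,850.25 = $15,917.04
Ending inventory (cost pool remaining) = $2,096.96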